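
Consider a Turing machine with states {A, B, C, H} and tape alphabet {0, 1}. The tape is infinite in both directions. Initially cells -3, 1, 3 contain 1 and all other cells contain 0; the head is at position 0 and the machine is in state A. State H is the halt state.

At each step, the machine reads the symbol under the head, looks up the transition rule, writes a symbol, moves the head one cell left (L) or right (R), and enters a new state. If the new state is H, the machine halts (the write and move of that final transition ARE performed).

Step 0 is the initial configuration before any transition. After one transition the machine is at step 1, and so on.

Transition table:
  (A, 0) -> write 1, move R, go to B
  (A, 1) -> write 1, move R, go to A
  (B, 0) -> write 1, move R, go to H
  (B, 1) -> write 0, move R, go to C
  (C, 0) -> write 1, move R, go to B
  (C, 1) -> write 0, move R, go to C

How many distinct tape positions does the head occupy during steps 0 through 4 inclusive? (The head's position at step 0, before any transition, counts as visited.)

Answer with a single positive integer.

Step 1: in state A at pos 0, read 0 -> (A,0)->write 1,move R,goto B. Now: state=B, head=1, tape[-4..4]=010011010 (head:      ^)
Step 2: in state B at pos 1, read 1 -> (B,1)->write 0,move R,goto C. Now: state=C, head=2, tape[-4..4]=010010010 (head:       ^)
Step 3: in state C at pos 2, read 0 -> (C,0)->write 1,move R,goto B. Now: state=B, head=3, tape[-4..4]=010010110 (head:        ^)
Step 4: in state B at pos 3, read 1 -> (B,1)->write 0,move R,goto C. Now: state=C, head=4, tape[-4..5]=0100101000 (head:         ^)
Head positions at steps 0..4: starting at 0, distinct positions visited = {0, 1, 2, 3, 4} -> 5 position(s)

Answer: 5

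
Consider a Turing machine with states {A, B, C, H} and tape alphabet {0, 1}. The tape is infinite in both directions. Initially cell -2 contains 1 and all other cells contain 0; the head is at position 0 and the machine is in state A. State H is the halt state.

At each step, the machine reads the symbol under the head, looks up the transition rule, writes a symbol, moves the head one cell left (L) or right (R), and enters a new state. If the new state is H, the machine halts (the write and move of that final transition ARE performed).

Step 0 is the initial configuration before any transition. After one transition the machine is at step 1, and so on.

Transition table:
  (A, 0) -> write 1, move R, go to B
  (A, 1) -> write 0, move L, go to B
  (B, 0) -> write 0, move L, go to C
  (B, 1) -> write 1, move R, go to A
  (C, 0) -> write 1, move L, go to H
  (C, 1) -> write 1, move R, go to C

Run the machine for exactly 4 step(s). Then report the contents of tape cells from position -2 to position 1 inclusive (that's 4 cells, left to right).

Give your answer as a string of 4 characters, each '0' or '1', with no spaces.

Answer: 1011

Derivation:
Step 1: in state A at pos 0, read 0 -> (A,0)->write 1,move R,goto B. Now: state=B, head=1, tape[-3..2]=010100 (head:     ^)
Step 2: in state B at pos 1, read 0 -> (B,0)->write 0,move L,goto C. Now: state=C, head=0, tape[-3..2]=010100 (head:    ^)
Step 3: in state C at pos 0, read 1 -> (C,1)->write 1,move R,goto C. Now: state=C, head=1, tape[-3..2]=010100 (head:     ^)
Step 4: in state C at pos 1, read 0 -> (C,0)->write 1,move L,goto H. Now: state=H, head=0, tape[-3..2]=010110 (head:    ^)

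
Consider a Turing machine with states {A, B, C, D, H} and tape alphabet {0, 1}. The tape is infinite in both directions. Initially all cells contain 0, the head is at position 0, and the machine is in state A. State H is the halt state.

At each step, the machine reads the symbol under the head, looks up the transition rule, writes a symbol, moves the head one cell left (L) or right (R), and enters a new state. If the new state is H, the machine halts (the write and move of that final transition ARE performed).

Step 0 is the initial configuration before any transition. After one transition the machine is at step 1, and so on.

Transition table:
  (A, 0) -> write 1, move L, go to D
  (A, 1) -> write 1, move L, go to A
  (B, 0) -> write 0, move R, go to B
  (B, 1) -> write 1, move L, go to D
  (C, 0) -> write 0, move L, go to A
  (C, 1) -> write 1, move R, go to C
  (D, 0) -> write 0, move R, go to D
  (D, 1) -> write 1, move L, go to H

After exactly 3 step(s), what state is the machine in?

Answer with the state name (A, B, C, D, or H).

Answer: H

Derivation:
Step 1: in state A at pos 0, read 0 -> (A,0)->write 1,move L,goto D. Now: state=D, head=-1, tape[-2..1]=0010 (head:  ^)
Step 2: in state D at pos -1, read 0 -> (D,0)->write 0,move R,goto D. Now: state=D, head=0, tape[-2..1]=0010 (head:   ^)
Step 3: in state D at pos 0, read 1 -> (D,1)->write 1,move L,goto H. Now: state=H, head=-1, tape[-2..1]=0010 (head:  ^)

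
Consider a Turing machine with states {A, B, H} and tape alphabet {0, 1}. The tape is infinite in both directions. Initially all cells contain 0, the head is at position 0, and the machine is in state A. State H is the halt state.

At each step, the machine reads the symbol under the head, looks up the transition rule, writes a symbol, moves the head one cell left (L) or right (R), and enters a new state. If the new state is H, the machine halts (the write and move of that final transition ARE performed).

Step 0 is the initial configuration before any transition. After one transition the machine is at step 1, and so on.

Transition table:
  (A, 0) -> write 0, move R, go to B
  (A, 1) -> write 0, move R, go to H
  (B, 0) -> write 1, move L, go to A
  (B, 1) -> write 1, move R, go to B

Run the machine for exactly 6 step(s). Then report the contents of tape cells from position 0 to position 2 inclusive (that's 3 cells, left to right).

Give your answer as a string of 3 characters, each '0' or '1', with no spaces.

Step 1: in state A at pos 0, read 0 -> (A,0)->write 0,move R,goto B. Now: state=B, head=1, tape[-1..2]=0000 (head:   ^)
Step 2: in state B at pos 1, read 0 -> (B,0)->write 1,move L,goto A. Now: state=A, head=0, tape[-1..2]=0010 (head:  ^)
Step 3: in state A at pos 0, read 0 -> (A,0)->write 0,move R,goto B. Now: state=B, head=1, tape[-1..2]=0010 (head:   ^)
Step 4: in state B at pos 1, read 1 -> (B,1)->write 1,move R,goto B. Now: state=B, head=2, tape[-1..3]=00100 (head:    ^)
Step 5: in state B at pos 2, read 0 -> (B,0)->write 1,move L,goto A. Now: state=A, head=1, tape[-1..3]=00110 (head:   ^)
Step 6: in state A at pos 1, read 1 -> (A,1)->write 0,move R,goto H. Now: state=H, head=2, tape[-1..3]=00010 (head:    ^)

Answer: 001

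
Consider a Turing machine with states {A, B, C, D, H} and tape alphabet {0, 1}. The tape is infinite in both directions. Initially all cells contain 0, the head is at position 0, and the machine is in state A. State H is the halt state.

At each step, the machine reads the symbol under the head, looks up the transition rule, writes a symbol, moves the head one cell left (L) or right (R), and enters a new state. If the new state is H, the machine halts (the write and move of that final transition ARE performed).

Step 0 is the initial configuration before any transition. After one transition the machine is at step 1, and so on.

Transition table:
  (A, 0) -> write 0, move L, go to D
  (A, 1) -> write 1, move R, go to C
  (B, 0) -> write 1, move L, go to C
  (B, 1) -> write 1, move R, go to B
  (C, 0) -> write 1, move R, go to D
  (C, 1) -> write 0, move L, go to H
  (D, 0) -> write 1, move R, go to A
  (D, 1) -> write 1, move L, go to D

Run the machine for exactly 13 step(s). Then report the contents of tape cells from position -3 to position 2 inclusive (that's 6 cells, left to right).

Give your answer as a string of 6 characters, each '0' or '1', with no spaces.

Answer: 011110

Derivation:
Step 1: in state A at pos 0, read 0 -> (A,0)->write 0,move L,goto D. Now: state=D, head=-1, tape[-2..1]=0000 (head:  ^)
Step 2: in state D at pos -1, read 0 -> (D,0)->write 1,move R,goto A. Now: state=A, head=0, tape[-2..1]=0100 (head:   ^)
Step 3: in state A at pos 0, read 0 -> (A,0)->write 0,move L,goto D. Now: state=D, head=-1, tape[-2..1]=0100 (head:  ^)
Step 4: in state D at pos -1, read 1 -> (D,1)->write 1,move L,goto D. Now: state=D, head=-2, tape[-3..1]=00100 (head:  ^)
Step 5: in state D at pos -2, read 0 -> (D,0)->write 1,move R,goto A. Now: state=A, head=-1, tape[-3..1]=01100 (head:   ^)
Step 6: in state A at pos -1, read 1 -> (A,1)->write 1,move R,goto C. Now: state=C, head=0, tape[-3..1]=01100 (head:    ^)
Step 7: in state C at pos 0, read 0 -> (C,0)->write 1,move R,goto D. Now: state=D, head=1, tape[-3..2]=011100 (head:     ^)
Step 8: in state D at pos 1, read 0 -> (D,0)->write 1,move R,goto A. Now: state=A, head=2, tape[-3..3]=0111100 (head:      ^)
Step 9: in state A at pos 2, read 0 -> (A,0)->write 0,move L,goto D. Now: state=D, head=1, tape[-3..3]=0111100 (head:     ^)
Step 10: in state D at pos 1, read 1 -> (D,1)->write 1,move L,goto D. Now: state=D, head=0, tape[-3..3]=0111100 (head:    ^)
Step 11: in state D at pos 0, read 1 -> (D,1)->write 1,move L,goto D. Now: state=D, head=-1, tape[-3..3]=0111100 (head:   ^)
Step 12: in state D at pos -1, read 1 -> (D,1)->write 1,move L,goto D. Now: state=D, head=-2, tape[-3..3]=0111100 (head:  ^)
Step 13: in state D at pos -2, read 1 -> (D,1)->write 1,move L,goto D. Now: state=D, head=-3, tape[-4..3]=00111100 (head:  ^)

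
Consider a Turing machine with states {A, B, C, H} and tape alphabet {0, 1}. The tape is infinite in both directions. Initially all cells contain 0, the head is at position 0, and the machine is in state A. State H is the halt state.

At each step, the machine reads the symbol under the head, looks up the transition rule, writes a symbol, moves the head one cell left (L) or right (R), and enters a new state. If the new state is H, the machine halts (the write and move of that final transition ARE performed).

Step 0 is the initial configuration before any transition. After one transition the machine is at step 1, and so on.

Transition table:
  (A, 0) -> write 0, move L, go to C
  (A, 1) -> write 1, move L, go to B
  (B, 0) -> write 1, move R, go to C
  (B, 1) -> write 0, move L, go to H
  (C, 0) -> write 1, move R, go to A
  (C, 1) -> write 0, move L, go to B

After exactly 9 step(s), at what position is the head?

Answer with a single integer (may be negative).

Answer: -3

Derivation:
Step 1: in state A at pos 0, read 0 -> (A,0)->write 0,move L,goto C. Now: state=C, head=-1, tape[-2..1]=0000 (head:  ^)
Step 2: in state C at pos -1, read 0 -> (C,0)->write 1,move R,goto A. Now: state=A, head=0, tape[-2..1]=0100 (head:   ^)
Step 3: in state A at pos 0, read 0 -> (A,0)->write 0,move L,goto C. Now: state=C, head=-1, tape[-2..1]=0100 (head:  ^)
Step 4: in state C at pos -1, read 1 -> (C,1)->write 0,move L,goto B. Now: state=B, head=-2, tape[-3..1]=00000 (head:  ^)
Step 5: in state B at pos -2, read 0 -> (B,0)->write 1,move R,goto C. Now: state=C, head=-1, tape[-3..1]=01000 (head:   ^)
Step 6: in state C at pos -1, read 0 -> (C,0)->write 1,move R,goto A. Now: state=A, head=0, tape[-3..1]=01100 (head:    ^)
Step 7: in state A at pos 0, read 0 -> (A,0)->write 0,move L,goto C. Now: state=C, head=-1, tape[-3..1]=01100 (head:   ^)
Step 8: in state C at pos -1, read 1 -> (C,1)->write 0,move L,goto B. Now: state=B, head=-2, tape[-3..1]=01000 (head:  ^)
Step 9: in state B at pos -2, read 1 -> (B,1)->write 0,move L,goto H. Now: state=H, head=-3, tape[-4..1]=000000 (head:  ^)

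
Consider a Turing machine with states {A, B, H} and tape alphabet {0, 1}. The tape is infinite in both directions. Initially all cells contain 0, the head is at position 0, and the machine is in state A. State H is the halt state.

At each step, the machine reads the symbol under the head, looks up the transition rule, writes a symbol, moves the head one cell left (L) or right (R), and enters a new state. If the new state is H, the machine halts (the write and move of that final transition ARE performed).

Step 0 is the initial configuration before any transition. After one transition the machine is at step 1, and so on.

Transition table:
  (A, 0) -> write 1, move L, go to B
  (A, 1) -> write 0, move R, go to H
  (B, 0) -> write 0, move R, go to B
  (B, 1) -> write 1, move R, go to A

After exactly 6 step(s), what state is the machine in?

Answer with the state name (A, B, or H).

Step 1: in state A at pos 0, read 0 -> (A,0)->write 1,move L,goto B. Now: state=B, head=-1, tape[-2..1]=0010 (head:  ^)
Step 2: in state B at pos -1, read 0 -> (B,0)->write 0,move R,goto B. Now: state=B, head=0, tape[-2..1]=0010 (head:   ^)
Step 3: in state B at pos 0, read 1 -> (B,1)->write 1,move R,goto A. Now: state=A, head=1, tape[-2..2]=00100 (head:    ^)
Step 4: in state A at pos 1, read 0 -> (A,0)->write 1,move L,goto B. Now: state=B, head=0, tape[-2..2]=00110 (head:   ^)
Step 5: in state B at pos 0, read 1 -> (B,1)->write 1,move R,goto A. Now: state=A, head=1, tape[-2..2]=00110 (head:    ^)
Step 6: in state A at pos 1, read 1 -> (A,1)->write 0,move R,goto H. Now: state=H, head=2, tape[-2..3]=001000 (head:     ^)

Answer: H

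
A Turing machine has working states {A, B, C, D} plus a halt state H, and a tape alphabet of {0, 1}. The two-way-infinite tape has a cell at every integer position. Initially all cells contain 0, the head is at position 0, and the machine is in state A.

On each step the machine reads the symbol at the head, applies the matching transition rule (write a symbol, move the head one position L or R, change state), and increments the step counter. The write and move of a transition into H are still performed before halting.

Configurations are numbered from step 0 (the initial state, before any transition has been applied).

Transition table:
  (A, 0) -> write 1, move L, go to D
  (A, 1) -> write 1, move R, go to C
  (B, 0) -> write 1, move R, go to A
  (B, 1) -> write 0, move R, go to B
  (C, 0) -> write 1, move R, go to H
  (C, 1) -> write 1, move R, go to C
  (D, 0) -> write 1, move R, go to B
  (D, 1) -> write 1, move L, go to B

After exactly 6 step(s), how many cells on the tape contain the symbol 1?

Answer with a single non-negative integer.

Step 1: in state A at pos 0, read 0 -> (A,0)->write 1,move L,goto D. Now: state=D, head=-1, tape[-2..1]=0010 (head:  ^)
Step 2: in state D at pos -1, read 0 -> (D,0)->write 1,move R,goto B. Now: state=B, head=0, tape[-2..1]=0110 (head:   ^)
Step 3: in state B at pos 0, read 1 -> (B,1)->write 0,move R,goto B. Now: state=B, head=1, tape[-2..2]=01000 (head:    ^)
Step 4: in state B at pos 1, read 0 -> (B,0)->write 1,move R,goto A. Now: state=A, head=2, tape[-2..3]=010100 (head:     ^)
Step 5: in state A at pos 2, read 0 -> (A,0)->write 1,move L,goto D. Now: state=D, head=1, tape[-2..3]=010110 (head:    ^)
Step 6: in state D at pos 1, read 1 -> (D,1)->write 1,move L,goto B. Now: state=B, head=0, tape[-2..3]=010110 (head:   ^)
Cells containing 1 after step 6: {-1, 1, 2} -> 3 cell(s)

Answer: 3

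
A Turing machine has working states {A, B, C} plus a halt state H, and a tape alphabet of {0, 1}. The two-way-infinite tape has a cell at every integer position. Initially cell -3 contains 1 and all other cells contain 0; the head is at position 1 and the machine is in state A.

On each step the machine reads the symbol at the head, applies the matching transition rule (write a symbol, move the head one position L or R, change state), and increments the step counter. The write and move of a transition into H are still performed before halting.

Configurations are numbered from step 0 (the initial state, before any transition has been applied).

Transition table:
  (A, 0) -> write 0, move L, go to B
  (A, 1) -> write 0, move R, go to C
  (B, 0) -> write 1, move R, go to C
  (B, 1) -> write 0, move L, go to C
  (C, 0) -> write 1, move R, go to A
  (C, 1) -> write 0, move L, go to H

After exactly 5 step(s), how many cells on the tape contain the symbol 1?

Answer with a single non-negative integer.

Answer: 2

Derivation:
Step 1: in state A at pos 1, read 0 -> (A,0)->write 0,move L,goto B. Now: state=B, head=0, tape[-4..2]=0100000 (head:     ^)
Step 2: in state B at pos 0, read 0 -> (B,0)->write 1,move R,goto C. Now: state=C, head=1, tape[-4..2]=0100100 (head:      ^)
Step 3: in state C at pos 1, read 0 -> (C,0)->write 1,move R,goto A. Now: state=A, head=2, tape[-4..3]=01001100 (head:       ^)
Step 4: in state A at pos 2, read 0 -> (A,0)->write 0,move L,goto B. Now: state=B, head=1, tape[-4..3]=01001100 (head:      ^)
Step 5: in state B at pos 1, read 1 -> (B,1)->write 0,move L,goto C. Now: state=C, head=0, tape[-4..3]=01001000 (head:     ^)
Cells containing 1 after step 5: {-3, 0} -> 2 cell(s)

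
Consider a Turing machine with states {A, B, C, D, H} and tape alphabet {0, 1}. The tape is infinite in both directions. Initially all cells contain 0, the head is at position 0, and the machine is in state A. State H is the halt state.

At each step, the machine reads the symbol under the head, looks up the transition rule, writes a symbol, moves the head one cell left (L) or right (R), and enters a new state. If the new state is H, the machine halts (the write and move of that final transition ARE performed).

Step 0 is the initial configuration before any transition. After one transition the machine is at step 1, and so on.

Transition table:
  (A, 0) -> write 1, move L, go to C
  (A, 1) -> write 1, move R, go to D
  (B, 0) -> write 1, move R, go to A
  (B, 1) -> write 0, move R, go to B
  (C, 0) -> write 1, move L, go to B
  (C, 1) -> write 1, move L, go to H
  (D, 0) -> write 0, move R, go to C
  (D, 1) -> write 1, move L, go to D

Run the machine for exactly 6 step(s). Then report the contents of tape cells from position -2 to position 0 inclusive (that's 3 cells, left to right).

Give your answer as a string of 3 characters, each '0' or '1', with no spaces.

Step 1: in state A at pos 0, read 0 -> (A,0)->write 1,move L,goto C. Now: state=C, head=-1, tape[-2..1]=0010 (head:  ^)
Step 2: in state C at pos -1, read 0 -> (C,0)->write 1,move L,goto B. Now: state=B, head=-2, tape[-3..1]=00110 (head:  ^)
Step 3: in state B at pos -2, read 0 -> (B,0)->write 1,move R,goto A. Now: state=A, head=-1, tape[-3..1]=01110 (head:   ^)
Step 4: in state A at pos -1, read 1 -> (A,1)->write 1,move R,goto D. Now: state=D, head=0, tape[-3..1]=01110 (head:    ^)
Step 5: in state D at pos 0, read 1 -> (D,1)->write 1,move L,goto D. Now: state=D, head=-1, tape[-3..1]=01110 (head:   ^)
Step 6: in state D at pos -1, read 1 -> (D,1)->write 1,move L,goto D. Now: state=D, head=-2, tape[-3..1]=01110 (head:  ^)

Answer: 111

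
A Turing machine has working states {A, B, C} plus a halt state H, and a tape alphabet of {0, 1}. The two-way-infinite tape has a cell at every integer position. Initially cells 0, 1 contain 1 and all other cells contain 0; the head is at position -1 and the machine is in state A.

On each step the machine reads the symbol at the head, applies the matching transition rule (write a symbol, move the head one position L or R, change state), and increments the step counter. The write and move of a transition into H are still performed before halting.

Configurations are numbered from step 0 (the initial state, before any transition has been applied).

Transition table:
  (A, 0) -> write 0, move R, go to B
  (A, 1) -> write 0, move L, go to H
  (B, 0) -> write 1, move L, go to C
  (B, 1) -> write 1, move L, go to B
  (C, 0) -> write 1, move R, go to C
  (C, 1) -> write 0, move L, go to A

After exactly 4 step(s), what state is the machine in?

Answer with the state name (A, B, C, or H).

Step 1: in state A at pos -1, read 0 -> (A,0)->write 0,move R,goto B. Now: state=B, head=0, tape[-2..2]=00110 (head:   ^)
Step 2: in state B at pos 0, read 1 -> (B,1)->write 1,move L,goto B. Now: state=B, head=-1, tape[-2..2]=00110 (head:  ^)
Step 3: in state B at pos -1, read 0 -> (B,0)->write 1,move L,goto C. Now: state=C, head=-2, tape[-3..2]=001110 (head:  ^)
Step 4: in state C at pos -2, read 0 -> (C,0)->write 1,move R,goto C. Now: state=C, head=-1, tape[-3..2]=011110 (head:   ^)

Answer: C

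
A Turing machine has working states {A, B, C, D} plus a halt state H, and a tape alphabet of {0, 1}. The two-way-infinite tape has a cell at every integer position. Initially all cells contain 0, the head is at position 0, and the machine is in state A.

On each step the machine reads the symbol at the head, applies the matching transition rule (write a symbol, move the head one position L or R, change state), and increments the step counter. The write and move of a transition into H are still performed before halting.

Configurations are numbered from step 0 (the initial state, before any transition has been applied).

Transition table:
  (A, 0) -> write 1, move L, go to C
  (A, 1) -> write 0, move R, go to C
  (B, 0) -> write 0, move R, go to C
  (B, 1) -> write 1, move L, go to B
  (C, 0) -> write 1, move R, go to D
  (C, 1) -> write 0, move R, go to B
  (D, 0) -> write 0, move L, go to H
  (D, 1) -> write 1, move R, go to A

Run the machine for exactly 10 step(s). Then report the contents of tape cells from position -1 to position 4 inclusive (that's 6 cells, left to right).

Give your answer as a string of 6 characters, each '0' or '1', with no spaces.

Answer: 100010

Derivation:
Step 1: in state A at pos 0, read 0 -> (A,0)->write 1,move L,goto C. Now: state=C, head=-1, tape[-2..1]=0010 (head:  ^)
Step 2: in state C at pos -1, read 0 -> (C,0)->write 1,move R,goto D. Now: state=D, head=0, tape[-2..1]=0110 (head:   ^)
Step 3: in state D at pos 0, read 1 -> (D,1)->write 1,move R,goto A. Now: state=A, head=1, tape[-2..2]=01100 (head:    ^)
Step 4: in state A at pos 1, read 0 -> (A,0)->write 1,move L,goto C. Now: state=C, head=0, tape[-2..2]=01110 (head:   ^)
Step 5: in state C at pos 0, read 1 -> (C,1)->write 0,move R,goto B. Now: state=B, head=1, tape[-2..2]=01010 (head:    ^)
Step 6: in state B at pos 1, read 1 -> (B,1)->write 1,move L,goto B. Now: state=B, head=0, tape[-2..2]=01010 (head:   ^)
Step 7: in state B at pos 0, read 0 -> (B,0)->write 0,move R,goto C. Now: state=C, head=1, tape[-2..2]=01010 (head:    ^)
Step 8: in state C at pos 1, read 1 -> (C,1)->write 0,move R,goto B. Now: state=B, head=2, tape[-2..3]=010000 (head:     ^)
Step 9: in state B at pos 2, read 0 -> (B,0)->write 0,move R,goto C. Now: state=C, head=3, tape[-2..4]=0100000 (head:      ^)
Step 10: in state C at pos 3, read 0 -> (C,0)->write 1,move R,goto D. Now: state=D, head=4, tape[-2..5]=01000100 (head:       ^)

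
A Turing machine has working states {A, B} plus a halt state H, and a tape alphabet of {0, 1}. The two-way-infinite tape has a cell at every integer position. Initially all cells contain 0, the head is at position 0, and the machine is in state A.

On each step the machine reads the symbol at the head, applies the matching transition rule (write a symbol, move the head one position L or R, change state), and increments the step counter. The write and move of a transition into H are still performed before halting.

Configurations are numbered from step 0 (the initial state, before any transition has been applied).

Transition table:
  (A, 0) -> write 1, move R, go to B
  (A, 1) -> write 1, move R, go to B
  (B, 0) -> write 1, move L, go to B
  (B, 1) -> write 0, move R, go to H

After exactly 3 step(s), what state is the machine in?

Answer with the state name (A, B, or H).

Step 1: in state A at pos 0, read 0 -> (A,0)->write 1,move R,goto B. Now: state=B, head=1, tape[-1..2]=0100 (head:   ^)
Step 2: in state B at pos 1, read 0 -> (B,0)->write 1,move L,goto B. Now: state=B, head=0, tape[-1..2]=0110 (head:  ^)
Step 3: in state B at pos 0, read 1 -> (B,1)->write 0,move R,goto H. Now: state=H, head=1, tape[-1..2]=0010 (head:   ^)

Answer: H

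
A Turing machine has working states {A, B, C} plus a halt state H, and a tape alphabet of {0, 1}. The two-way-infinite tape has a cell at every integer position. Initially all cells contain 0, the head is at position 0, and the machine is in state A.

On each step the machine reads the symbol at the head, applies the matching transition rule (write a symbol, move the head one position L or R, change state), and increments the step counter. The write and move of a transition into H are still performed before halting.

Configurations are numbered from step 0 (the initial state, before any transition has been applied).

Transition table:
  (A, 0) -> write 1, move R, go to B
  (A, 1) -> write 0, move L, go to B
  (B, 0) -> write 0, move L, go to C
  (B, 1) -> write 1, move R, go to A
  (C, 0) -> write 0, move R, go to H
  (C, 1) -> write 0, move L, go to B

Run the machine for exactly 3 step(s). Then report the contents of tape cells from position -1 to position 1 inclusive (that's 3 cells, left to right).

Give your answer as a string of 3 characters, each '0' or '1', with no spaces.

Answer: 000

Derivation:
Step 1: in state A at pos 0, read 0 -> (A,0)->write 1,move R,goto B. Now: state=B, head=1, tape[-1..2]=0100 (head:   ^)
Step 2: in state B at pos 1, read 0 -> (B,0)->write 0,move L,goto C. Now: state=C, head=0, tape[-1..2]=0100 (head:  ^)
Step 3: in state C at pos 0, read 1 -> (C,1)->write 0,move L,goto B. Now: state=B, head=-1, tape[-2..2]=00000 (head:  ^)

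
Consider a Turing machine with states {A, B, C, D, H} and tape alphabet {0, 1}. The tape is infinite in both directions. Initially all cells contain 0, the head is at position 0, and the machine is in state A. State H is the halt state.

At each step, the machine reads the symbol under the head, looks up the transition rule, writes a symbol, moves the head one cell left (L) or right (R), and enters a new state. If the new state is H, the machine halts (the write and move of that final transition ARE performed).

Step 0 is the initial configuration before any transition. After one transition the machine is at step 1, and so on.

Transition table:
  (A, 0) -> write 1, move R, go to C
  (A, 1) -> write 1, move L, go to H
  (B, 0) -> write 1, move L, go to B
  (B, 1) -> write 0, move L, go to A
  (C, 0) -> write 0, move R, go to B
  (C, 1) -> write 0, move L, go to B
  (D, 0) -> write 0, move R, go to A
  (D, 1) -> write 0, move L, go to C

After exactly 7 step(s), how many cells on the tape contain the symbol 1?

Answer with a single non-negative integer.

Step 1: in state A at pos 0, read 0 -> (A,0)->write 1,move R,goto C. Now: state=C, head=1, tape[-1..2]=0100 (head:   ^)
Step 2: in state C at pos 1, read 0 -> (C,0)->write 0,move R,goto B. Now: state=B, head=2, tape[-1..3]=01000 (head:    ^)
Step 3: in state B at pos 2, read 0 -> (B,0)->write 1,move L,goto B. Now: state=B, head=1, tape[-1..3]=01010 (head:   ^)
Step 4: in state B at pos 1, read 0 -> (B,0)->write 1,move L,goto B. Now: state=B, head=0, tape[-1..3]=01110 (head:  ^)
Step 5: in state B at pos 0, read 1 -> (B,1)->write 0,move L,goto A. Now: state=A, head=-1, tape[-2..3]=000110 (head:  ^)
Step 6: in state A at pos -1, read 0 -> (A,0)->write 1,move R,goto C. Now: state=C, head=0, tape[-2..3]=010110 (head:   ^)
Step 7: in state C at pos 0, read 0 -> (C,0)->write 0,move R,goto B. Now: state=B, head=1, tape[-2..3]=010110 (head:    ^)
Cells containing 1 after step 7: {-1, 1, 2} -> 3 cell(s)

Answer: 3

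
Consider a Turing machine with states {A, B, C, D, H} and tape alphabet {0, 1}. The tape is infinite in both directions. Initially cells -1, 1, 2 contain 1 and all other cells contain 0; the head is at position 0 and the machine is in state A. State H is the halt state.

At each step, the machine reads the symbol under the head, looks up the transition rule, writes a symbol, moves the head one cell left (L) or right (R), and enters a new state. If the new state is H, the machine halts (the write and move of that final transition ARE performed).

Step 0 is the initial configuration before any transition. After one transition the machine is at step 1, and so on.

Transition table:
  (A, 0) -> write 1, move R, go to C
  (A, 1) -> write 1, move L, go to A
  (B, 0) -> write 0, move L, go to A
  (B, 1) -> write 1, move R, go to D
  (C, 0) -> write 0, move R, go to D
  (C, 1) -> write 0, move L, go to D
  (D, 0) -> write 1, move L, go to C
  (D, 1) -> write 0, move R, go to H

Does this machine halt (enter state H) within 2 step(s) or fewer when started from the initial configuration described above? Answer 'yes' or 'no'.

Answer: no

Derivation:
Step 1: in state A at pos 0, read 0 -> (A,0)->write 1,move R,goto C. Now: state=C, head=1, tape[-2..3]=011110 (head:    ^)
Step 2: in state C at pos 1, read 1 -> (C,1)->write 0,move L,goto D. Now: state=D, head=0, tape[-2..3]=011010 (head:   ^)
After 2 step(s): state = D (not H) -> not halted within 2 -> no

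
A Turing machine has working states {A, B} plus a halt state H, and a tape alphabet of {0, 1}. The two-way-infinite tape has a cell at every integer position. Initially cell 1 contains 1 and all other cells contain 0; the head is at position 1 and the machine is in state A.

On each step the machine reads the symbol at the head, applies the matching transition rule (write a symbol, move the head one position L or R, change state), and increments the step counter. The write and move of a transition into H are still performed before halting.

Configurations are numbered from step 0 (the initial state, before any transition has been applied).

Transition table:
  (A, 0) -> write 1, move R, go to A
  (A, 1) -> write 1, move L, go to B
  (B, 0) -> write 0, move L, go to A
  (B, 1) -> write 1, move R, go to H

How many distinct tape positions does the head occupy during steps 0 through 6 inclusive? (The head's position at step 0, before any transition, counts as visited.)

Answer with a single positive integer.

Step 1: in state A at pos 1, read 1 -> (A,1)->write 1,move L,goto B. Now: state=B, head=0, tape[-1..2]=0010 (head:  ^)
Step 2: in state B at pos 0, read 0 -> (B,0)->write 0,move L,goto A. Now: state=A, head=-1, tape[-2..2]=00010 (head:  ^)
Step 3: in state A at pos -1, read 0 -> (A,0)->write 1,move R,goto A. Now: state=A, head=0, tape[-2..2]=01010 (head:   ^)
Step 4: in state A at pos 0, read 0 -> (A,0)->write 1,move R,goto A. Now: state=A, head=1, tape[-2..2]=01110 (head:    ^)
Step 5: in state A at pos 1, read 1 -> (A,1)->write 1,move L,goto B. Now: state=B, head=0, tape[-2..2]=01110 (head:   ^)
Step 6: in state B at pos 0, read 1 -> (B,1)->write 1,move R,goto H. Now: state=H, head=1, tape[-2..2]=01110 (head:    ^)
Head positions at steps 0..6: starting at 1, distinct positions visited = {-1, 0, 1} -> 3 position(s)

Answer: 3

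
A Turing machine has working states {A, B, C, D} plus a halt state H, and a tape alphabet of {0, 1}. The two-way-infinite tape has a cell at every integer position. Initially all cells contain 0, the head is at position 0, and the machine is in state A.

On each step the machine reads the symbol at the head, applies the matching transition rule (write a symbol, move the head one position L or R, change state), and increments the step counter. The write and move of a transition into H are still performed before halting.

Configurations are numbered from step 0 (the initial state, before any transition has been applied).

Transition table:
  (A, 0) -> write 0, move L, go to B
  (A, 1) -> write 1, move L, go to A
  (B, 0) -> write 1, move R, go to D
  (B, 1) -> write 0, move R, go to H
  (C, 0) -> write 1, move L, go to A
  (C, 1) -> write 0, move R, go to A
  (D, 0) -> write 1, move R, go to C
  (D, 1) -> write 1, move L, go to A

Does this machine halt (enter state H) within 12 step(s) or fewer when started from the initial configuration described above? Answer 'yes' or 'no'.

Answer: no

Derivation:
Step 1: in state A at pos 0, read 0 -> (A,0)->write 0,move L,goto B. Now: state=B, head=-1, tape[-2..1]=0000 (head:  ^)
Step 2: in state B at pos -1, read 0 -> (B,0)->write 1,move R,goto D. Now: state=D, head=0, tape[-2..1]=0100 (head:   ^)
Step 3: in state D at pos 0, read 0 -> (D,0)->write 1,move R,goto C. Now: state=C, head=1, tape[-2..2]=01100 (head:    ^)
Step 4: in state C at pos 1, read 0 -> (C,0)->write 1,move L,goto A. Now: state=A, head=0, tape[-2..2]=01110 (head:   ^)
Step 5: in state A at pos 0, read 1 -> (A,1)->write 1,move L,goto A. Now: state=A, head=-1, tape[-2..2]=01110 (head:  ^)
Step 6: in state A at pos -1, read 1 -> (A,1)->write 1,move L,goto A. Now: state=A, head=-2, tape[-3..2]=001110 (head:  ^)
Step 7: in state A at pos -2, read 0 -> (A,0)->write 0,move L,goto B. Now: state=B, head=-3, tape[-4..2]=0001110 (head:  ^)
Step 8: in state B at pos -3, read 0 -> (B,0)->write 1,move R,goto D. Now: state=D, head=-2, tape[-4..2]=0101110 (head:   ^)
Step 9: in state D at pos -2, read 0 -> (D,0)->write 1,move R,goto C. Now: state=C, head=-1, tape[-4..2]=0111110 (head:    ^)
Step 10: in state C at pos -1, read 1 -> (C,1)->write 0,move R,goto A. Now: state=A, head=0, tape[-4..2]=0110110 (head:     ^)
Step 11: in state A at pos 0, read 1 -> (A,1)->write 1,move L,goto A. Now: state=A, head=-1, tape[-4..2]=0110110 (head:    ^)
Step 12: in state A at pos -1, read 0 -> (A,0)->write 0,move L,goto B. Now: state=B, head=-2, tape[-4..2]=0110110 (head:   ^)
After 12 step(s): state = B (not H) -> not halted within 12 -> no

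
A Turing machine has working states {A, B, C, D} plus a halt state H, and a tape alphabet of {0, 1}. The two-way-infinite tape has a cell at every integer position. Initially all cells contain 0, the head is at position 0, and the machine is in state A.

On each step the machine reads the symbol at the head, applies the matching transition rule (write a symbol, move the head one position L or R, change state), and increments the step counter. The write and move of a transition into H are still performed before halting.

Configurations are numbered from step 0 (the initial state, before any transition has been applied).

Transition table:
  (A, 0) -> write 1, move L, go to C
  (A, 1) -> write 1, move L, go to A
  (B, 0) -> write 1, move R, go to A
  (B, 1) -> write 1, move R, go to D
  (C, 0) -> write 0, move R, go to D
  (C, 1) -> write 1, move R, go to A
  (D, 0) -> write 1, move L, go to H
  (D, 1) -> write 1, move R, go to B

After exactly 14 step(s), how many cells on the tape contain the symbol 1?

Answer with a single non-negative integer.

Answer: 4

Derivation:
Step 1: in state A at pos 0, read 0 -> (A,0)->write 1,move L,goto C. Now: state=C, head=-1, tape[-2..1]=0010 (head:  ^)
Step 2: in state C at pos -1, read 0 -> (C,0)->write 0,move R,goto D. Now: state=D, head=0, tape[-2..1]=0010 (head:   ^)
Step 3: in state D at pos 0, read 1 -> (D,1)->write 1,move R,goto B. Now: state=B, head=1, tape[-2..2]=00100 (head:    ^)
Step 4: in state B at pos 1, read 0 -> (B,0)->write 1,move R,goto A. Now: state=A, head=2, tape[-2..3]=001100 (head:     ^)
Step 5: in state A at pos 2, read 0 -> (A,0)->write 1,move L,goto C. Now: state=C, head=1, tape[-2..3]=001110 (head:    ^)
Step 6: in state C at pos 1, read 1 -> (C,1)->write 1,move R,goto A. Now: state=A, head=2, tape[-2..3]=001110 (head:     ^)
Step 7: in state A at pos 2, read 1 -> (A,1)->write 1,move L,goto A. Now: state=A, head=1, tape[-2..3]=001110 (head:    ^)
Step 8: in state A at pos 1, read 1 -> (A,1)->write 1,move L,goto A. Now: state=A, head=0, tape[-2..3]=001110 (head:   ^)
Step 9: in state A at pos 0, read 1 -> (A,1)->write 1,move L,goto A. Now: state=A, head=-1, tape[-2..3]=001110 (head:  ^)
Step 10: in state A at pos -1, read 0 -> (A,0)->write 1,move L,goto C. Now: state=C, head=-2, tape[-3..3]=0011110 (head:  ^)
Step 11: in state C at pos -2, read 0 -> (C,0)->write 0,move R,goto D. Now: state=D, head=-1, tape[-3..3]=0011110 (head:   ^)
Step 12: in state D at pos -1, read 1 -> (D,1)->write 1,move R,goto B. Now: state=B, head=0, tape[-3..3]=0011110 (head:    ^)
Step 13: in state B at pos 0, read 1 -> (B,1)->write 1,move R,goto D. Now: state=D, head=1, tape[-3..3]=0011110 (head:     ^)
Step 14: in state D at pos 1, read 1 -> (D,1)->write 1,move R,goto B. Now: state=B, head=2, tape[-3..3]=0011110 (head:      ^)
Cells containing 1 after step 14: {-1, 0, 1, 2} -> 4 cell(s)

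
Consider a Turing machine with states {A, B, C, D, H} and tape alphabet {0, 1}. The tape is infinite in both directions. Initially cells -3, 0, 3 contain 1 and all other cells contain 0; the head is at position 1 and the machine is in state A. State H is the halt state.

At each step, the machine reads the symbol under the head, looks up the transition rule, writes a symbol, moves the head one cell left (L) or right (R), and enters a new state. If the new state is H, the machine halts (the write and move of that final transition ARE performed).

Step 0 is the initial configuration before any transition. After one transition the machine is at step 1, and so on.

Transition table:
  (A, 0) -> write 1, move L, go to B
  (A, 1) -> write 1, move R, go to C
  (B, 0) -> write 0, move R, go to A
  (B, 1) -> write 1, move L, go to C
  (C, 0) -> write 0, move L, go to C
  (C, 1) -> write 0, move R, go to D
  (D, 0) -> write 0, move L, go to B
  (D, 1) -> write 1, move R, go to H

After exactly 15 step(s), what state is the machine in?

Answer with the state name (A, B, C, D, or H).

Answer: B

Derivation:
Step 1: in state A at pos 1, read 0 -> (A,0)->write 1,move L,goto B. Now: state=B, head=0, tape[-4..4]=010011010 (head:     ^)
Step 2: in state B at pos 0, read 1 -> (B,1)->write 1,move L,goto C. Now: state=C, head=-1, tape[-4..4]=010011010 (head:    ^)
Step 3: in state C at pos -1, read 0 -> (C,0)->write 0,move L,goto C. Now: state=C, head=-2, tape[-4..4]=010011010 (head:   ^)
Step 4: in state C at pos -2, read 0 -> (C,0)->write 0,move L,goto C. Now: state=C, head=-3, tape[-4..4]=010011010 (head:  ^)
Step 5: in state C at pos -3, read 1 -> (C,1)->write 0,move R,goto D. Now: state=D, head=-2, tape[-4..4]=000011010 (head:   ^)
Step 6: in state D at pos -2, read 0 -> (D,0)->write 0,move L,goto B. Now: state=B, head=-3, tape[-4..4]=000011010 (head:  ^)
Step 7: in state B at pos -3, read 0 -> (B,0)->write 0,move R,goto A. Now: state=A, head=-2, tape[-4..4]=000011010 (head:   ^)
Step 8: in state A at pos -2, read 0 -> (A,0)->write 1,move L,goto B. Now: state=B, head=-3, tape[-4..4]=001011010 (head:  ^)
Step 9: in state B at pos -3, read 0 -> (B,0)->write 0,move R,goto A. Now: state=A, head=-2, tape[-4..4]=001011010 (head:   ^)
Step 10: in state A at pos -2, read 1 -> (A,1)->write 1,move R,goto C. Now: state=C, head=-1, tape[-4..4]=001011010 (head:    ^)
Step 11: in state C at pos -1, read 0 -> (C,0)->write 0,move L,goto C. Now: state=C, head=-2, tape[-4..4]=001011010 (head:   ^)
Step 12: in state C at pos -2, read 1 -> (C,1)->write 0,move R,goto D. Now: state=D, head=-1, tape[-4..4]=000011010 (head:    ^)
Step 13: in state D at pos -1, read 0 -> (D,0)->write 0,move L,goto B. Now: state=B, head=-2, tape[-4..4]=000011010 (head:   ^)
Step 14: in state B at pos -2, read 0 -> (B,0)->write 0,move R,goto A. Now: state=A, head=-1, tape[-4..4]=000011010 (head:    ^)
Step 15: in state A at pos -1, read 0 -> (A,0)->write 1,move L,goto B. Now: state=B, head=-2, tape[-4..4]=000111010 (head:   ^)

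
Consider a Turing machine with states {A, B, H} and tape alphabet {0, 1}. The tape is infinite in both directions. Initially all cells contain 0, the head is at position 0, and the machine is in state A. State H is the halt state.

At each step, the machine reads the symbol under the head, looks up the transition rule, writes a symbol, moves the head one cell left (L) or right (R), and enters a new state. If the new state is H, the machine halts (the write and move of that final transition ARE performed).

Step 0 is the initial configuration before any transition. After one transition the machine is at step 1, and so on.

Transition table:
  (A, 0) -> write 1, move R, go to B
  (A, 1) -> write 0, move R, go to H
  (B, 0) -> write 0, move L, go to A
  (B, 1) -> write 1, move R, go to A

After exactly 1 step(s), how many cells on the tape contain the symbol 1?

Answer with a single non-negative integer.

Answer: 1

Derivation:
Step 1: in state A at pos 0, read 0 -> (A,0)->write 1,move R,goto B. Now: state=B, head=1, tape[-1..2]=0100 (head:   ^)
Cells containing 1 after step 1: {0} -> 1 cell(s)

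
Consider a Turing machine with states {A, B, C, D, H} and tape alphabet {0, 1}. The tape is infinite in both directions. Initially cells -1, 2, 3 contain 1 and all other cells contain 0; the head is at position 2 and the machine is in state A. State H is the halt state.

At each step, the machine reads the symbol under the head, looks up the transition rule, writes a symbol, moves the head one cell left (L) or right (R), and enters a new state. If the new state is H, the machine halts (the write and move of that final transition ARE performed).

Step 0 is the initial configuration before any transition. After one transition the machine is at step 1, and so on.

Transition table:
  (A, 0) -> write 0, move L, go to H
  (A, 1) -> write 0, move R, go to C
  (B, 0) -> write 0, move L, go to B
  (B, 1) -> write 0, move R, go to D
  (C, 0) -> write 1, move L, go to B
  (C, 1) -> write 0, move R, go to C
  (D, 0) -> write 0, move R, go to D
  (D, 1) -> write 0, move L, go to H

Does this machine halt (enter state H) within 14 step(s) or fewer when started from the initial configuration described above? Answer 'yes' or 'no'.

Answer: yes

Derivation:
Step 1: in state A at pos 2, read 1 -> (A,1)->write 0,move R,goto C. Now: state=C, head=3, tape[-2..4]=0100010 (head:      ^)
Step 2: in state C at pos 3, read 1 -> (C,1)->write 0,move R,goto C. Now: state=C, head=4, tape[-2..5]=01000000 (head:       ^)
Step 3: in state C at pos 4, read 0 -> (C,0)->write 1,move L,goto B. Now: state=B, head=3, tape[-2..5]=01000010 (head:      ^)
Step 4: in state B at pos 3, read 0 -> (B,0)->write 0,move L,goto B. Now: state=B, head=2, tape[-2..5]=01000010 (head:     ^)
Step 5: in state B at pos 2, read 0 -> (B,0)->write 0,move L,goto B. Now: state=B, head=1, tape[-2..5]=01000010 (head:    ^)
Step 6: in state B at pos 1, read 0 -> (B,0)->write 0,move L,goto B. Now: state=B, head=0, tape[-2..5]=01000010 (head:   ^)
Step 7: in state B at pos 0, read 0 -> (B,0)->write 0,move L,goto B. Now: state=B, head=-1, tape[-2..5]=01000010 (head:  ^)
Step 8: in state B at pos -1, read 1 -> (B,1)->write 0,move R,goto D. Now: state=D, head=0, tape[-2..5]=00000010 (head:   ^)
Step 9: in state D at pos 0, read 0 -> (D,0)->write 0,move R,goto D. Now: state=D, head=1, tape[-2..5]=00000010 (head:    ^)
Step 10: in state D at pos 1, read 0 -> (D,0)->write 0,move R,goto D. Now: state=D, head=2, tape[-2..5]=00000010 (head:     ^)
Step 11: in state D at pos 2, read 0 -> (D,0)->write 0,move R,goto D. Now: state=D, head=3, tape[-2..5]=00000010 (head:      ^)
Step 12: in state D at pos 3, read 0 -> (D,0)->write 0,move R,goto D. Now: state=D, head=4, tape[-2..5]=00000010 (head:       ^)
Step 13: in state D at pos 4, read 1 -> (D,1)->write 0,move L,goto H. Now: state=H, head=3, tape[-2..5]=00000000 (head:      ^)
State H reached at step 13; 13 <= 14 -> yes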